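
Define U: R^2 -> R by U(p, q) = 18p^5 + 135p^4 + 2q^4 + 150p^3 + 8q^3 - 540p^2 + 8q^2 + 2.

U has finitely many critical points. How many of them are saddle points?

6

U separates as a function of p plus a function of q, so ∇U=0 decouples.
∂U/∂p = 90p(p - 1)(p + 3)(p + 4) = 0 at p ∈ {-4, -3, 0, 1}; ∂U/∂q = 8q(q + 1)(q + 2) = 0 at q ∈ {-2, -1, 0}.
The Hessian is diagonal: diag(U_pp, U_qq). Second derivatives: U_pp(-4)=-1800, U_pp(-3)=1080, U_pp(0)=-1080, U_pp(1)=1800; U_qq(-2)=16, U_qq(-1)=-8, U_qq(0)=16.
Saddle points occur where the two diagonal entries have opposite signs: (-4, -2), (-4, 0), (-3, -1), (0, -2), (0, 0), (1, -1). Count: 6.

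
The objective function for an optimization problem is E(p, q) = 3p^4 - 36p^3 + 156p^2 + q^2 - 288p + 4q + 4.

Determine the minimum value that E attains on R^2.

-192

E(p,q) separates as A(p) + B(q) + 4, so its minimum is min A + min B + 4.
A'(p) = 12(p - 4)(p - 3)(p - 2) vanishes at p ∈ {2, 3, 4}; B'(q) = 2q + 4 vanishes at q ∈ {-2}.
Local minima of A (where A''>0): A(2)=-192, A(4)=-192. Local minima of B: B(-2)=-4.
So the global minimum of E is A(2) + B(-2) + 4 = -192 − 4 + 4 = -192, attained at (2, -2).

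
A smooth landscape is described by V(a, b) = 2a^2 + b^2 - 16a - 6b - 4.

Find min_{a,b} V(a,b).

V(a,b) separates as P(a) + Q(b) − 4, so its minimum is min P + min Q − 4.
P'(a) = 4a - 16 vanishes at a ∈ {4}; Q'(b) = 2b - 6 vanishes at b ∈ {3}.
Local minima of P (where P''>0): P(4)=-32. Local minima of Q: Q(3)=-9.
So the global minimum of V is P(4) + Q(3) − 4 = -32 − 9 − 4 = -45, attained at (4, 3).

-45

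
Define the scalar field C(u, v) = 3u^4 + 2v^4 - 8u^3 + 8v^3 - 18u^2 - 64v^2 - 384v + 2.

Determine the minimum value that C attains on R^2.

-1669

C(u,v) separates as P(u) + Q(v) + 2, so its minimum is min P + min Q + 2.
P'(u) = 12u(u - 3)(u + 1) vanishes at u ∈ {-1, 0, 3}; Q'(v) = 8(v - 4)(v + 3)(v + 4) vanishes at v ∈ {-4, -3, 4}.
Local minima of P (where P''>0): P(-1)=-7, P(3)=-135. Local minima of Q: Q(-4)=512, Q(4)=-1536.
So the global minimum of C is P(3) + Q(4) + 2 = -135 − 1536 + 2 = -1669, attained at (3, 4).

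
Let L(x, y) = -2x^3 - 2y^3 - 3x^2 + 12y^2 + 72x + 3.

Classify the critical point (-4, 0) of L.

local minimum

The mixed partial ∂²L/∂x∂y is 0, so the Hessian at any point is diag(L_xx, L_yy) = diag(-6(2x + 1), 12(-y + 2)).
At (-4, 0): H = diag(42, 24).
Both eigenvalues are positive, so H is positive definite: a local minimum.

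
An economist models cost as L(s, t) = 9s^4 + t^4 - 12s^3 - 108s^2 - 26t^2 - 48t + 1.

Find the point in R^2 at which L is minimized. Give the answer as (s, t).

(3, 4)

L(s,t) separates as P(s) + Q(t) + 1, so its minimum is min P + min Q + 1.
P'(s) = 36s(s - 3)(s + 2) vanishes at s ∈ {-2, 0, 3}; Q'(t) = 4(t - 4)(t + 1)(t + 3) vanishes at t ∈ {-3, -1, 4}.
Local minima of P (where P''>0): P(-2)=-192, P(3)=-567. Local minima of Q: Q(-3)=-9, Q(4)=-352.
So the global minimum of L is P(3) + Q(4) + 1 = -567 − 352 + 1 = -918, attained at (3, 4).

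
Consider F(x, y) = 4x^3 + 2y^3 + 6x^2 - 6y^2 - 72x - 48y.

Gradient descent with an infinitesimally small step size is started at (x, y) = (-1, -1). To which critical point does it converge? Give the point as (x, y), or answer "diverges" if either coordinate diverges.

F is separable, so gradient descent decouples: x follows -∂F/∂x, y follows -∂F/∂y.
∂F/∂x = 12(x - 2)(x + 3); at x=-1 this is -72, so x increases.
∂F/∂y = 6(y - 4)(y + 2); at y=-1 this is -30, so y increases.
x converges to its nearest critical value 2 (a local min of the x-part); y converges to 4. The iterate converges to (2, 4).

(2, 4)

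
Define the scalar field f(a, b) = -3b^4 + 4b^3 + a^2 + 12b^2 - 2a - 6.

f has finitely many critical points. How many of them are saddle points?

f separates as a function of a plus a function of b, so ∇f=0 decouples.
∂f/∂a = 2(a - 1) = 0 at a ∈ {1}; ∂f/∂b = -12b(b - 2)(b + 1) = 0 at b ∈ {-1, 0, 2}.
The Hessian is diagonal: diag(f_aa, f_bb). Second derivatives: f_aa(1)=2; f_bb(-1)=-36, f_bb(0)=24, f_bb(2)=-72.
Saddle points occur where the two diagonal entries have opposite signs: (1, -1), (1, 2). Count: 2.

2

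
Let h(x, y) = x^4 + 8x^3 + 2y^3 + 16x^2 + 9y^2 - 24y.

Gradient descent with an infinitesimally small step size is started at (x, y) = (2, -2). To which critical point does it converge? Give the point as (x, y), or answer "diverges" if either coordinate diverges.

h is separable, so gradient descent decouples: x follows -∂h/∂x, y follows -∂h/∂y.
∂h/∂x = 4x(x + 2)(x + 4); at x=2 this is 192, so x decreases.
∂h/∂y = 6(y - 1)(y + 4); at y=-2 this is -36, so y increases.
x converges to its nearest critical value 0 (a local min of the x-part); y converges to 1. The iterate converges to (0, 1).

(0, 1)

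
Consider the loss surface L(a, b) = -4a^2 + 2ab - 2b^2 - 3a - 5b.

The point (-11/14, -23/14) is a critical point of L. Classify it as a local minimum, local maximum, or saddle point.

The Hessian of L is constant: H = [[-8, 2], [2, -4]].
det(H) = (-8)·(-4) − 2² = 28.
det(H) > 0 and tr(H) = -12 < 0, so H is negative definite and the point is a local maximum.

local maximum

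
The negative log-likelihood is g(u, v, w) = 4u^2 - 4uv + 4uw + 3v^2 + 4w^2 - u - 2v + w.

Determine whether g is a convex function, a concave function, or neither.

convex

g is quadratic, so its Hessian is the constant matrix H = [[8, -4, 4], [-4, 6, 0], [4, 0, 8]].
Leading principal minors: 8, 32, 160.
All positive ⇒ H ≻ 0 ⇒ convex.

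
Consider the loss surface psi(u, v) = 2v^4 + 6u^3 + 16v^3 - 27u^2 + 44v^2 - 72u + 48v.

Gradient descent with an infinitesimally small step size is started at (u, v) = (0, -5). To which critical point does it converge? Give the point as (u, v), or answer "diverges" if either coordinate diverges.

(4, -3)

psi is separable, so gradient descent decouples: u follows -∂psi/∂u, v follows -∂psi/∂v.
∂psi/∂u = 18(u - 4)(u + 1); at u=0 this is -72, so u increases.
∂psi/∂v = 8(v + 1)(v + 2)(v + 3); at v=-5 this is -192, so v increases.
u converges to its nearest critical value 4 (a local min of the u-part); v converges to -3. The iterate converges to (4, -3).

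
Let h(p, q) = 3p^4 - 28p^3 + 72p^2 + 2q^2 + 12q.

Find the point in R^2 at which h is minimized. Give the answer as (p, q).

(0, -3)

h(p,q) separates as A(p) + B(q), so its minimum is min A + min B.
A'(p) = 12p(p - 4)(p - 3) vanishes at p ∈ {0, 3, 4}; B'(q) = 4q + 12 vanishes at q ∈ {-3}.
Local minima of A (where A''>0): A(0)=0, A(4)=128. Local minima of B: B(-3)=-18.
So the global minimum of h is A(0) + B(-3) = 0 − 18 = -18, attained at (0, -3).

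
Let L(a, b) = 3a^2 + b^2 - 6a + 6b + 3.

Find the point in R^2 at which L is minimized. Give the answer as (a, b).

(1, -3)

L(a,b) separates as P(a) + Q(b) + 3, so its minimum is min P + min Q + 3.
P'(a) = 6a - 6 vanishes at a ∈ {1}; Q'(b) = 2b + 6 vanishes at b ∈ {-3}.
Local minima of P (where P''>0): P(1)=-3. Local minima of Q: Q(-3)=-9.
So the global minimum of L is P(1) + Q(-3) + 3 = -3 − 9 + 3 = -9, attained at (1, -3).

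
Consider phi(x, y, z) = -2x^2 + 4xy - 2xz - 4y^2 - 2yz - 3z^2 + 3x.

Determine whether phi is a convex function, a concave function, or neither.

concave

phi is quadratic, so its Hessian is the constant matrix H = [[-4, 4, -2], [4, -8, -2], [-2, -2, -6]].
Leading principal minors: -4, 16, -16.
Signs alternate −, +, − ⇒ H ≺ 0 ⇒ concave.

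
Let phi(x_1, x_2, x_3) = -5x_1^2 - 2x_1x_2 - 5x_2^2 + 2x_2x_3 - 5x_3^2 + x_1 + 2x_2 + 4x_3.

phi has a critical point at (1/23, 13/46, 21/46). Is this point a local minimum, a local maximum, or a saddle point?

local maximum

The Hessian is constant: H = [[-10, -2, 0], [-2, -10, 2], [0, 2, -10]].
Leading principal minors: Δ₁ = -10, Δ₂ = 96, Δ₃ = -920.
The minors alternate sign starting negative (−, +, −), so H is negative definite: a local maximum.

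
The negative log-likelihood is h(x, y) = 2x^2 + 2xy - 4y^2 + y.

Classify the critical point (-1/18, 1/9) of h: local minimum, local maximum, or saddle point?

The Hessian of h is constant: H = [[4, 2], [2, -8]].
det(H) = 4·(-8) − 2² = -36.
Since det(H) < 0, H is indefinite and the critical point is a saddle point.

saddle point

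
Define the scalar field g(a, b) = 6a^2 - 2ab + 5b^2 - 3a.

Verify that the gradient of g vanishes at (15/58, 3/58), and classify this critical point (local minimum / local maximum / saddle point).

local minimum

∇g = (12a - 2b - 3, -2a + 10b); substituting (15/58, 3/58) gives ∇g = (0, 0), so (15/58, 3/58) is indeed a critical point.
The Hessian of g is constant: H = [[12, -2], [-2, 10]].
det(H) = 12·10 − (-2)² = 116.
det(H) > 0 and tr(H) = 22 > 0, so H is positive definite and the point is a local minimum.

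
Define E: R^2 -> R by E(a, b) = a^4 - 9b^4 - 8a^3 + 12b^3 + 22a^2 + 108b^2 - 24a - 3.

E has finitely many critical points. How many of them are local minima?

E separates as a function of a plus a function of b, so ∇E=0 decouples.
∂E/∂a = 4(a - 3)(a - 2)(a - 1) = 0 at a ∈ {1, 2, 3}; ∂E/∂b = -36b(b - 3)(b + 2) = 0 at b ∈ {-2, 0, 3}.
The Hessian is diagonal: diag(E_aa, E_bb). Second derivatives: E_aa(1)=8, E_aa(2)=-4, E_aa(3)=8; E_bb(-2)=-360, E_bb(0)=216, E_bb(3)=-540.
Local minima occur where both diagonal entries positive: (1, 0), (3, 0). Count: 2.

2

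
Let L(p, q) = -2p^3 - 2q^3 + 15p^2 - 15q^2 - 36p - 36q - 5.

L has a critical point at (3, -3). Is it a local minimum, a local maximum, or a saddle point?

The mixed partial ∂²L/∂p∂q is 0, so the Hessian at any point is diag(L_pp, L_qq) = diag(6(-2p + 5), -6(2q + 5)).
At (3, -3): H = diag(-6, 6).
The eigenvalues have opposite signs, so H is indefinite: a saddle point.

saddle point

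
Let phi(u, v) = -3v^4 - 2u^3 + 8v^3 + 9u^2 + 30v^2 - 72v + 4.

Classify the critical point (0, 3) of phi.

The mixed partial ∂²phi/∂u∂v is 0, so the Hessian at any point is diag(phi_uu, phi_vv) = diag(6(-2u + 3), 12(-3v^2 + 4v + 5)).
At (0, 3): H = diag(18, -120).
The eigenvalues have opposite signs, so H is indefinite: a saddle point.

saddle point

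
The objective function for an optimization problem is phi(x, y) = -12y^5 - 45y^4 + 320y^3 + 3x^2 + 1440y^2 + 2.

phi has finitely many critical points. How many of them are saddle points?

phi separates as a function of x plus a function of y, so ∇phi=0 decouples.
∂phi/∂x = 6x = 0 at x ∈ {0}; ∂phi/∂y = -60y(y - 4)(y + 3)(y + 4) = 0 at y ∈ {-4, -3, 0, 4}.
The Hessian is diagonal: diag(phi_xx, phi_yy). Second derivatives: phi_xx(0)=6; phi_yy(-4)=1920, phi_yy(-3)=-1260, phi_yy(0)=2880, phi_yy(4)=-13440.
Saddle points occur where the two diagonal entries have opposite signs: (0, -3), (0, 4). Count: 2.

2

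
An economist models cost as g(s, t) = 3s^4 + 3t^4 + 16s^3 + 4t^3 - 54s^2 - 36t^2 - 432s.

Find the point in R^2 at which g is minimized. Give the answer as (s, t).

(3, -3)

g(s,t) separates as P(s) + Q(t), so its minimum is min P + min Q.
P'(s) = 12(s - 3)(s + 3)(s + 4) vanishes at s ∈ {-4, -3, 3}; Q'(t) = 12t(t - 2)(t + 3) vanishes at t ∈ {-3, 0, 2}.
Local minima of P (where P''>0): P(-4)=608, P(3)=-1107. Local minima of Q: Q(-3)=-189, Q(2)=-64.
So the global minimum of g is P(3) + Q(-3) = -1107 − 189 = -1296, attained at (3, -3).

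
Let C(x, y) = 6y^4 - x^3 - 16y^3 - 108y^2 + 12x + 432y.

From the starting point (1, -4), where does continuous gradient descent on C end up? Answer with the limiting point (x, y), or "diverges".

(-2, -3)

C is separable, so gradient descent decouples: x follows -∂C/∂x, y follows -∂C/∂y.
∂C/∂x = -3(x - 2)(x + 2); at x=1 this is 9, so x decreases.
∂C/∂y = 24(y - 3)(y - 2)(y + 3); at y=-4 this is -1008, so y increases.
x converges to its nearest critical value -2 (a local min of the x-part); y converges to -3. The iterate converges to (-2, -3).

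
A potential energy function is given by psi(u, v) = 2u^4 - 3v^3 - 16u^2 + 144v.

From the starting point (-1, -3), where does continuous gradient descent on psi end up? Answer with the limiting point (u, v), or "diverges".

psi is separable, so gradient descent decouples: u follows -∂psi/∂u, v follows -∂psi/∂v.
∂psi/∂u = 8u(u - 2)(u + 2); at u=-1 this is 24, so u decreases.
∂psi/∂v = -9(v - 4)(v + 4); at v=-3 this is 63, so v decreases.
u converges to its nearest critical value -2 (a local min of the u-part); v converges to -4. The iterate converges to (-2, -4).

(-2, -4)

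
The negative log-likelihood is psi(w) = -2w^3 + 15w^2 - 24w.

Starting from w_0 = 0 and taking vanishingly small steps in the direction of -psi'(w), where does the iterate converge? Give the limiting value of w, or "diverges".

psi'(w) = -6(w - 4)(w - 1), so psi'(0) = -24.
Gradient descent moves in the -psi' direction, i.e. w is increasing.
The nearest critical point in that direction is w = 1, where psi'' = 18 > 0 (a local minimum). The iterate converges there.

1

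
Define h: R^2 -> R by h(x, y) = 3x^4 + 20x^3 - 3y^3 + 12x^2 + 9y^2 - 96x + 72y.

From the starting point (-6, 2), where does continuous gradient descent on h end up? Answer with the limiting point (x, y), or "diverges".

(-4, -2)

h is separable, so gradient descent decouples: x follows -∂h/∂x, y follows -∂h/∂y.
∂h/∂x = 12(x - 1)(x + 2)(x + 4); at x=-6 this is -672, so x increases.
∂h/∂y = -9(y - 4)(y + 2); at y=2 this is 72, so y decreases.
x converges to its nearest critical value -4 (a local min of the x-part); y converges to -2. The iterate converges to (-4, -2).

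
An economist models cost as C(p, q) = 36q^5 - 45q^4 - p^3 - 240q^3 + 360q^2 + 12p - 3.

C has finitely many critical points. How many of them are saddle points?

4

C separates as a function of p plus a function of q, so ∇C=0 decouples.
∂C/∂p = -3(p - 2)(p + 2) = 0 at p ∈ {-2, 2}; ∂C/∂q = 180q(q - 2)(q - 1)(q + 2) = 0 at q ∈ {-2, 0, 1, 2}.
The Hessian is diagonal: diag(C_pp, C_qq). Second derivatives: C_pp(-2)=12, C_pp(2)=-12; C_qq(-2)=-4320, C_qq(0)=720, C_qq(1)=-540, C_qq(2)=1440.
Saddle points occur where the two diagonal entries have opposite signs: (-2, -2), (-2, 1), (2, 0), (2, 2). Count: 4.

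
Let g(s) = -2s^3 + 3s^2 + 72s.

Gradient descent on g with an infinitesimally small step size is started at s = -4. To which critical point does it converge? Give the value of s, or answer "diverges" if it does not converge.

g'(s) = -6(s - 4)(s + 3), so g'(-4) = -48.
Gradient descent moves in the -g' direction, i.e. s is increasing.
The nearest critical point in that direction is s = -3, where g'' = 42 > 0 (a local minimum). The iterate converges there.

-3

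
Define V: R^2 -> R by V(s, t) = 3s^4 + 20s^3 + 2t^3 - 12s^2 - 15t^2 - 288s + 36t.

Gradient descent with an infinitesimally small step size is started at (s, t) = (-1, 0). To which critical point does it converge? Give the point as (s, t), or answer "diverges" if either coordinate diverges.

diverges

V is separable, so gradient descent decouples: s follows -∂V/∂s, t follows -∂V/∂t.
∂V/∂s = 12(s - 2)(s + 3)(s + 4); at s=-1 this is -216, so s increases.
∂V/∂t = 6(t - 3)(t - 2); at t=0 this is 36, so t decreases.
The t-coordinate has no critical point in that direction and runs off to infinity.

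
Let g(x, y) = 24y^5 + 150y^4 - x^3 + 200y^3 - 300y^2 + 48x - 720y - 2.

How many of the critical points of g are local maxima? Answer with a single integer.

g separates as a function of x plus a function of y, so ∇g=0 decouples.
∂g/∂x = -3(x - 4)(x + 4) = 0 at x ∈ {-4, 4}; ∂g/∂y = 120(y - 1)(y + 1)(y + 2)(y + 3) = 0 at y ∈ {-3, -2, -1, 1}.
The Hessian is diagonal: diag(g_xx, g_yy). Second derivatives: g_xx(-4)=24, g_xx(4)=-24; g_yy(-3)=-960, g_yy(-2)=360, g_yy(-1)=-480, g_yy(1)=2880.
Local maxima occur where both diagonal entries negative: (4, -3), (4, -1). Count: 2.

2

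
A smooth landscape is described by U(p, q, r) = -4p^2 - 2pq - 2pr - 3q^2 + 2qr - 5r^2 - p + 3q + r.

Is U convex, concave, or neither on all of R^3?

U is quadratic, so its Hessian is the constant matrix H = [[-8, -2, -2], [-2, -6, 2], [-2, 2, -10]].
Leading principal minors: -8, 44, -368.
Signs alternate −, +, − ⇒ H ≺ 0 ⇒ concave.

concave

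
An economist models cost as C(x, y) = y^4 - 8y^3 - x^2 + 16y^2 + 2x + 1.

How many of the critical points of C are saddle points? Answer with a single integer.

C separates as a function of x plus a function of y, so ∇C=0 decouples.
∂C/∂x = -2(x - 1) = 0 at x ∈ {1}; ∂C/∂y = 4y(y - 4)(y - 2) = 0 at y ∈ {0, 2, 4}.
The Hessian is diagonal: diag(C_xx, C_yy). Second derivatives: C_xx(1)=-2; C_yy(0)=32, C_yy(2)=-16, C_yy(4)=32.
Saddle points occur where the two diagonal entries have opposite signs: (1, 0), (1, 4). Count: 2.

2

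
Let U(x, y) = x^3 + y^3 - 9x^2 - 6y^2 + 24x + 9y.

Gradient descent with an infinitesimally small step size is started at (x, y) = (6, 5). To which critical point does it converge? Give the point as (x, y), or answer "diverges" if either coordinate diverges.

U is separable, so gradient descent decouples: x follows -∂U/∂x, y follows -∂U/∂y.
∂U/∂x = 3(x - 4)(x - 2); at x=6 this is 24, so x decreases.
∂U/∂y = 3(y - 3)(y - 1); at y=5 this is 24, so y decreases.
x converges to its nearest critical value 4 (a local min of the x-part); y converges to 3. The iterate converges to (4, 3).

(4, 3)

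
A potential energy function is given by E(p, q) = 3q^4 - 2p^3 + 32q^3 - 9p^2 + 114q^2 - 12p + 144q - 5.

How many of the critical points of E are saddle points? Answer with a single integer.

3

E separates as a function of p plus a function of q, so ∇E=0 decouples.
∂E/∂p = -6(p + 1)(p + 2) = 0 at p ∈ {-2, -1}; ∂E/∂q = 12(q + 1)(q + 3)(q + 4) = 0 at q ∈ {-4, -3, -1}.
The Hessian is diagonal: diag(E_pp, E_qq). Second derivatives: E_pp(-2)=6, E_pp(-1)=-6; E_qq(-4)=36, E_qq(-3)=-24, E_qq(-1)=72.
Saddle points occur where the two diagonal entries have opposite signs: (-2, -3), (-1, -4), (-1, -1). Count: 3.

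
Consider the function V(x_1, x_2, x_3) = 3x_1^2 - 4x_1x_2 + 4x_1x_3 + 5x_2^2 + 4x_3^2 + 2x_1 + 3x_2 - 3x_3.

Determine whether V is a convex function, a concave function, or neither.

V is quadratic, so its Hessian is the constant matrix H = [[6, -4, 4], [-4, 10, 0], [4, 0, 8]].
Leading principal minors: 6, 44, 192.
All positive ⇒ H ≻ 0 ⇒ convex.

convex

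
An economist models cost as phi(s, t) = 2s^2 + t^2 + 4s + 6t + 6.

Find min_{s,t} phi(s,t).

-5

phi(s,t) separates as P(s) + Q(t) + 6, so its minimum is min P + min Q + 6.
P'(s) = 4s + 4 vanishes at s ∈ {-1}; Q'(t) = 2(t + 3) vanishes at t ∈ {-3}.
Local minima of P (where P''>0): P(-1)=-2. Local minima of Q: Q(-3)=-9.
So the global minimum of phi is P(-1) + Q(-3) + 6 = -2 − 9 + 6 = -5, attained at (-1, -3).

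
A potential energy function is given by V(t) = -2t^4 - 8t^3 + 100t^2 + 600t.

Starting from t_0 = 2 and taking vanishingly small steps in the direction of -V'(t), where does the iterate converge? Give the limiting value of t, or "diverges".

-3

V'(t) = -8(t - 5)(t + 3)(t + 5), so V'(2) = 840.
Gradient descent moves in the -V' direction, i.e. t is decreasing.
The nearest critical point in that direction is t = -3, where V'' = 128 > 0 (a local minimum). The iterate converges there.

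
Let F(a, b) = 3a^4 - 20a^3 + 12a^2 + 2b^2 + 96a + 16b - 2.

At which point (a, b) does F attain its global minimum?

F(a,b) separates as P(a) + Q(b) − 2, so its minimum is min P + min Q − 2.
P'(a) = 12(a - 4)(a - 2)(a + 1) vanishes at a ∈ {-1, 2, 4}; Q'(b) = 4b + 16 vanishes at b ∈ {-4}.
Local minima of P (where P''>0): P(-1)=-61, P(4)=64. Local minima of Q: Q(-4)=-32.
So the global minimum of F is P(-1) + Q(-4) − 2 = -61 − 32 − 2 = -95, attained at (-1, -4).

(-1, -4)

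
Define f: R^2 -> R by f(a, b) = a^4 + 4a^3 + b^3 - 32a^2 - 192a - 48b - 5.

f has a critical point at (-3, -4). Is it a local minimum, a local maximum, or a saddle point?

local maximum

The mixed partial ∂²f/∂a∂b is 0, so the Hessian at any point is diag(f_aa, f_bb) = diag(4(3a^2 + 6a - 16), 6b).
At (-3, -4): H = diag(-28, -24).
Both eigenvalues are negative, so H is negative definite: a local maximum.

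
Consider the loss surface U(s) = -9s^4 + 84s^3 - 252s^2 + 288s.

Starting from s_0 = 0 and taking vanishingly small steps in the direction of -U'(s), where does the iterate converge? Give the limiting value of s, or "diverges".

diverges

U'(s) = -36(s - 4)(s - 2)(s - 1), so U'(0) = 288.
Gradient descent moves in the -U' direction, i.e. s is decreasing.
There is no critical point below s=0, and U' keeps the same sign, so the iterate runs off to −∞.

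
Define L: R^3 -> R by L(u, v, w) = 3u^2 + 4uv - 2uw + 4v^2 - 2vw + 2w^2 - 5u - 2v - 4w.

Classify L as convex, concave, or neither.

L is quadratic, so its Hessian is the constant matrix H = [[6, 4, -2], [4, 8, -2], [-2, -2, 4]].
Leading principal minors: 6, 32, 104.
All positive ⇒ H ≻ 0 ⇒ convex.

convex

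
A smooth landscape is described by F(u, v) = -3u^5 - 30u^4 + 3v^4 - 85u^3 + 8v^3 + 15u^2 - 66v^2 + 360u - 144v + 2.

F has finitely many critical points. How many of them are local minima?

4

F separates as a function of u plus a function of v, so ∇F=0 decouples.
∂F/∂u = -15(u - 1)(u + 2)(u + 3)(u + 4) = 0 at u ∈ {-4, -3, -2, 1}; ∂F/∂v = 12(v - 3)(v + 1)(v + 4) = 0 at v ∈ {-4, -1, 3}.
The Hessian is diagonal: diag(F_uu, F_vv). Second derivatives: F_uu(-4)=150, F_uu(-3)=-60, F_uu(-2)=90, F_uu(1)=-900; F_vv(-4)=252, F_vv(-1)=-144, F_vv(3)=336.
Local minima occur where both diagonal entries positive: (-4, -4), (-4, 3), (-2, -4), (-2, 3). Count: 4.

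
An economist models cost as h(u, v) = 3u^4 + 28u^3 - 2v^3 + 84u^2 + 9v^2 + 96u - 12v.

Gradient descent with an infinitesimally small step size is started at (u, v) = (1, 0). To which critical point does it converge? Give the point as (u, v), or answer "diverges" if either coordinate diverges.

h is separable, so gradient descent decouples: u follows -∂h/∂u, v follows -∂h/∂v.
∂h/∂u = 12(u + 1)(u + 2)(u + 4); at u=1 this is 360, so u decreases.
∂h/∂v = -6(v - 2)(v - 1); at v=0 this is -12, so v increases.
u converges to its nearest critical value -1 (a local min of the u-part); v converges to 1. The iterate converges to (-1, 1).

(-1, 1)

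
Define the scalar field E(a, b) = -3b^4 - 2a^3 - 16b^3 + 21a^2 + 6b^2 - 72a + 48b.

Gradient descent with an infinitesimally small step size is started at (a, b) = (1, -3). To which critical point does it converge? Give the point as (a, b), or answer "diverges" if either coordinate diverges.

E is separable, so gradient descent decouples: a follows -∂E/∂a, b follows -∂E/∂b.
∂E/∂a = -6(a - 4)(a - 3); at a=1 this is -36, so a increases.
∂E/∂b = -12(b - 1)(b + 1)(b + 4); at b=-3 this is -96, so b increases.
a converges to its nearest critical value 3 (a local min of the a-part); b converges to -1. The iterate converges to (3, -1).

(3, -1)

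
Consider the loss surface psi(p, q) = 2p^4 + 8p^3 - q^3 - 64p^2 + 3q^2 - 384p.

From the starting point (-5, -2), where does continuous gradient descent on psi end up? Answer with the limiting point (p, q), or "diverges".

psi is separable, so gradient descent decouples: p follows -∂psi/∂p, q follows -∂psi/∂q.
∂psi/∂p = 8(p - 4)(p + 3)(p + 4); at p=-5 this is -144, so p increases.
∂psi/∂q = -3q(q - 2); at q=-2 this is -24, so q increases.
p converges to its nearest critical value -4 (a local min of the p-part); q converges to 0. The iterate converges to (-4, 0).

(-4, 0)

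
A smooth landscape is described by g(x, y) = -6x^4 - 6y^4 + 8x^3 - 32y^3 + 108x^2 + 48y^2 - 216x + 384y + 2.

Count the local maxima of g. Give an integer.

4

g separates as a function of x plus a function of y, so ∇g=0 decouples.
∂g/∂x = -24(x - 3)(x - 1)(x + 3) = 0 at x ∈ {-3, 1, 3}; ∂g/∂y = -24(y - 2)(y + 2)(y + 4) = 0 at y ∈ {-4, -2, 2}.
The Hessian is diagonal: diag(g_xx, g_yy). Second derivatives: g_xx(-3)=-576, g_xx(1)=192, g_xx(3)=-288; g_yy(-4)=-288, g_yy(-2)=192, g_yy(2)=-576.
Local maxima occur where both diagonal entries negative: (-3, -4), (-3, 2), (3, -4), (3, 2). Count: 4.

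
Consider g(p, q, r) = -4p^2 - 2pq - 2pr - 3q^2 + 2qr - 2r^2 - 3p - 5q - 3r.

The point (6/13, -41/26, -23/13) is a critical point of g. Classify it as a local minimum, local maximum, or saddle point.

The Hessian is constant: H = [[-8, -2, -2], [-2, -6, 2], [-2, 2, -4]].
Leading principal minors: Δ₁ = -8, Δ₂ = 44, Δ₃ = -104.
The minors alternate sign starting negative (−, +, −), so H is negative definite: a local maximum.

local maximum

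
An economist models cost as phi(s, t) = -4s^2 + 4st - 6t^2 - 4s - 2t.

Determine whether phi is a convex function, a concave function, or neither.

concave

phi is quadratic, so its Hessian is the constant matrix H = [[-8, 4], [4, -12]].
det(H) = 80, tr(H) = -20.
det(H) > 0 and tr(H) < 0, so H is negative definite everywhere: concave.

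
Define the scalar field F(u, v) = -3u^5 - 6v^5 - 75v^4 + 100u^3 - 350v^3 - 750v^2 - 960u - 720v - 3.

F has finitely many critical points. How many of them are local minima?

4

F separates as a function of u plus a function of v, so ∇F=0 decouples.
∂F/∂u = -15(u - 4)(u - 2)(u + 2)(u + 4) = 0 at u ∈ {-4, -2, 2, 4}; ∂F/∂v = -30(v + 1)(v + 2)(v + 3)(v + 4) = 0 at v ∈ {-4, -3, -2, -1}.
The Hessian is diagonal: diag(F_uu, F_vv). Second derivatives: F_uu(-4)=1440, F_uu(-2)=-720, F_uu(2)=720, F_uu(4)=-1440; F_vv(-4)=180, F_vv(-3)=-60, F_vv(-2)=60, F_vv(-1)=-180.
Local minima occur where both diagonal entries positive: (-4, -4), (-4, -2), (2, -4), (2, -2). Count: 4.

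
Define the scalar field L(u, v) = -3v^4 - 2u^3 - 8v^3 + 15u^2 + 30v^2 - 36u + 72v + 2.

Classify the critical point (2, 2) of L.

saddle point

The mixed partial ∂²L/∂u∂v is 0, so the Hessian at any point is diag(L_uu, L_vv) = diag(6(-2u + 5), 12(-3v^2 - 4v + 5)).
At (2, 2): H = diag(6, -180).
The eigenvalues have opposite signs, so H is indefinite: a saddle point.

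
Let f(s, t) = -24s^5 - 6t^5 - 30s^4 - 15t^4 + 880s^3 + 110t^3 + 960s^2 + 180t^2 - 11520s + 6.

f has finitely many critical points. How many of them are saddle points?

8

f separates as a function of s plus a function of t, so ∇f=0 decouples.
∂f/∂s = -120(s - 4)(s - 2)(s + 3)(s + 4) = 0 at s ∈ {-4, -3, 2, 4}; ∂f/∂t = -30t(t - 3)(t + 1)(t + 4) = 0 at t ∈ {-4, -1, 0, 3}.
The Hessian is diagonal: diag(f_ss, f_tt). Second derivatives: f_ss(-4)=5760, f_ss(-3)=-4200, f_ss(2)=7200, f_ss(4)=-13440; f_tt(-4)=2520, f_tt(-1)=-360, f_tt(0)=360, f_tt(3)=-2520.
Saddle points occur where the two diagonal entries have opposite signs: (-4, -1), (-4, 3), (-3, -4), (-3, 0), (2, -1), (2, 3), (4, -4), (4, 0). Count: 8.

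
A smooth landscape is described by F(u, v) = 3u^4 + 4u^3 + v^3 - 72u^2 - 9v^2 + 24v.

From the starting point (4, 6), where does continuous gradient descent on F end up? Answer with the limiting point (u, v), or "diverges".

(3, 4)

F is separable, so gradient descent decouples: u follows -∂F/∂u, v follows -∂F/∂v.
∂F/∂u = 12u(u - 3)(u + 4); at u=4 this is 384, so u decreases.
∂F/∂v = 3(v - 4)(v - 2); at v=6 this is 24, so v decreases.
u converges to its nearest critical value 3 (a local min of the u-part); v converges to 4. The iterate converges to (3, 4).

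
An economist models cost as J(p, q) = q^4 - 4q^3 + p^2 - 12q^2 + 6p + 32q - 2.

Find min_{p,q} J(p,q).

-75

J(p,q) separates as A(p) + B(q) − 2, so its minimum is min A + min B − 2.
A'(p) = 2p + 6 vanishes at p ∈ {-3}; B'(q) = 4(q - 4)(q - 1)(q + 2) vanishes at q ∈ {-2, 1, 4}.
Local minima of A (where A''>0): A(-3)=-9. Local minima of B: B(-2)=-64, B(4)=-64.
So the global minimum of J is A(-3) + B(-2) − 2 = -9 − 64 − 2 = -75, attained at (-3, -2).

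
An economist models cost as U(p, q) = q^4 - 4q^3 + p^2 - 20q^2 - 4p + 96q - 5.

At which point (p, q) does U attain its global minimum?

U(p,q) separates as A(p) + B(q) − 5, so its minimum is min A + min B − 5.
A'(p) = 2p - 4 vanishes at p ∈ {2}; B'(q) = 4(q - 4)(q - 2)(q + 3) vanishes at q ∈ {-3, 2, 4}.
Local minima of A (where A''>0): A(2)=-4. Local minima of B: B(-3)=-279, B(4)=64.
So the global minimum of U is A(2) + B(-3) − 5 = -4 − 279 − 5 = -288, attained at (2, -3).

(2, -3)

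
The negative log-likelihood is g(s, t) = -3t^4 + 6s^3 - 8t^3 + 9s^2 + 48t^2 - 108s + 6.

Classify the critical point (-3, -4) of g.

local maximum

The mixed partial ∂²g/∂s∂t is 0, so the Hessian at any point is diag(g_ss, g_tt) = diag(18(2s + 1), 12(-3t^2 - 4t + 8)).
At (-3, -4): H = diag(-90, -288).
Both eigenvalues are negative, so H is negative definite: a local maximum.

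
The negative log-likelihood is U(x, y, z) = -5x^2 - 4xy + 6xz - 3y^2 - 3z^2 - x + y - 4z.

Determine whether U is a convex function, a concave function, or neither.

U is quadratic, so its Hessian is the constant matrix H = [[-10, -4, 6], [-4, -6, 0], [6, 0, -6]].
Leading principal minors: -10, 44, -48.
Signs alternate −, +, − ⇒ H ≺ 0 ⇒ concave.

concave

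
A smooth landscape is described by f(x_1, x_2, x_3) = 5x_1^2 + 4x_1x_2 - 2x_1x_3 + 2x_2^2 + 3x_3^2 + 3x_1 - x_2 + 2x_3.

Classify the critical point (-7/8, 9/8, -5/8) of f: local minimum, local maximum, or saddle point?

The Hessian is constant: H = [[10, 4, -2], [4, 4, 0], [-2, 0, 6]].
Leading principal minors: Δ₁ = 10, Δ₂ = 24, Δ₃ = 128.
All leading minors are positive, so H is positive definite: a local minimum.

local minimum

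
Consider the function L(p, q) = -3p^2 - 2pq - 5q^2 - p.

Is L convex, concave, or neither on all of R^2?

L is quadratic, so its Hessian is the constant matrix H = [[-6, -2], [-2, -10]].
det(H) = 56, tr(H) = -16.
det(H) > 0 and tr(H) < 0, so H is negative definite everywhere: concave.

concave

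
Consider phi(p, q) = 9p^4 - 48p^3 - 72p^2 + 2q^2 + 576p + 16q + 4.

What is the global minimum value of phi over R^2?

-940

phi(p,q) separates as A(p) + B(q) + 4, so its minimum is min A + min B + 4.
A'(p) = 36(p - 4)(p - 2)(p + 2) vanishes at p ∈ {-2, 2, 4}; B'(q) = 4q + 16 vanishes at q ∈ {-4}.
Local minima of A (where A''>0): A(-2)=-912, A(4)=384. Local minima of B: B(-4)=-32.
So the global minimum of phi is A(-2) + B(-4) + 4 = -912 − 32 + 4 = -940, attained at (-2, -4).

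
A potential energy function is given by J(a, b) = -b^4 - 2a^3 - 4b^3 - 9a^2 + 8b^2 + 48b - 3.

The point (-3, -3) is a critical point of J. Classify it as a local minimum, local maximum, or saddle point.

saddle point

The mixed partial ∂²J/∂a∂b is 0, so the Hessian at any point is diag(J_aa, J_bb) = diag(-6(2a + 3), 4(-3b^2 - 6b + 4)).
At (-3, -3): H = diag(18, -20).
The eigenvalues have opposite signs, so H is indefinite: a saddle point.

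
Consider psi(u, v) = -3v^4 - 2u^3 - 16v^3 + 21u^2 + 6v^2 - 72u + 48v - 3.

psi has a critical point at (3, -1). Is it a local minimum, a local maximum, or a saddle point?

local minimum

The mixed partial ∂²psi/∂u∂v is 0, so the Hessian at any point is diag(psi_uu, psi_vv) = diag(6(-2u + 7), 12(-3v^2 - 8v + 1)).
At (3, -1): H = diag(6, 72).
Both eigenvalues are positive, so H is positive definite: a local minimum.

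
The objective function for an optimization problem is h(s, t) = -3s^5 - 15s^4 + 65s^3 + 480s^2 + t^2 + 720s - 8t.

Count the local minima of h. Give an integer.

2

h separates as a function of s plus a function of t, so ∇h=0 decouples.
∂h/∂s = -15(s - 4)(s + 1)(s + 3)(s + 4) = 0 at s ∈ {-4, -3, -1, 4}; ∂h/∂t = 2(t - 4) = 0 at t ∈ {4}.
The Hessian is diagonal: diag(h_ss, h_tt). Second derivatives: h_ss(-4)=360, h_ss(-3)=-210, h_ss(-1)=450, h_ss(4)=-4200; h_tt(4)=2.
Local minima occur where both diagonal entries positive: (-4, 4), (-1, 4). Count: 2.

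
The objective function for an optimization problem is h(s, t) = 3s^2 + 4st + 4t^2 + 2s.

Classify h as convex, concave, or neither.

convex

h is quadratic, so its Hessian is the constant matrix H = [[6, 4], [4, 8]].
det(H) = 32, tr(H) = 14.
det(H) > 0 and tr(H) > 0, so H is positive definite everywhere: convex.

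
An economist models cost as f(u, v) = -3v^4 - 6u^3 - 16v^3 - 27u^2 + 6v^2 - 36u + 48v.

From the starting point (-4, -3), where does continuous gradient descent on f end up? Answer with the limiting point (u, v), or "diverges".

f is separable, so gradient descent decouples: u follows -∂f/∂u, v follows -∂f/∂v.
∂f/∂u = -18(u + 1)(u + 2); at u=-4 this is -108, so u increases.
∂f/∂v = -12(v - 1)(v + 1)(v + 4); at v=-3 this is -96, so v increases.
u converges to its nearest critical value -2 (a local min of the u-part); v converges to -1. The iterate converges to (-2, -1).

(-2, -1)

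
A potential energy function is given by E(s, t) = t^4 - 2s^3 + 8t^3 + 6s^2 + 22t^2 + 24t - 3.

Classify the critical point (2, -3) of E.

The mixed partial ∂²E/∂s∂t is 0, so the Hessian at any point is diag(E_ss, E_tt) = diag(12(-s + 1), 4(3t^2 + 12t + 11)).
At (2, -3): H = diag(-12, 8).
The eigenvalues have opposite signs, so H is indefinite: a saddle point.

saddle point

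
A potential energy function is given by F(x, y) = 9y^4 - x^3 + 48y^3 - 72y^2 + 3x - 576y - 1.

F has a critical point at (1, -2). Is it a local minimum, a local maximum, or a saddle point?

The mixed partial ∂²F/∂x∂y is 0, so the Hessian at any point is diag(F_xx, F_yy) = diag(-6x, 36(3y^2 + 8y - 4)).
At (1, -2): H = diag(-6, -288).
Both eigenvalues are negative, so H is negative definite: a local maximum.

local maximum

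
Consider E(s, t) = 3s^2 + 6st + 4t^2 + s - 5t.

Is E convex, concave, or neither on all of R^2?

E is quadratic, so its Hessian is the constant matrix H = [[6, 6], [6, 8]].
det(H) = 12, tr(H) = 14.
det(H) > 0 and tr(H) > 0, so H is positive definite everywhere: convex.

convex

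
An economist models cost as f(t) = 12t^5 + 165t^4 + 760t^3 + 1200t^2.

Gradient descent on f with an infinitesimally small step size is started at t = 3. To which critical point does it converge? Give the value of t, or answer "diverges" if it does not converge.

0

f'(t) = 60t(t + 2)(t + 4)(t + 5), so f'(3) = 50400.
Gradient descent moves in the -f' direction, i.e. t is decreasing.
The nearest critical point in that direction is t = 0, where f'' = 2400 > 0 (a local minimum). The iterate converges there.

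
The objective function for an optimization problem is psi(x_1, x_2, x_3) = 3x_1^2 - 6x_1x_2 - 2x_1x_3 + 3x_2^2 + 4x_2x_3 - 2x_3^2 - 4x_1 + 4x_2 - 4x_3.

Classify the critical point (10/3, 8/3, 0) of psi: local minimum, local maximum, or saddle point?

The Hessian is constant: H = [[6, -6, -2], [-6, 6, 4], [-2, 4, -4]].
Leading principal minors: Δ₁ = 6, Δ₂ = 0, Δ₃ = -24.
The minors fit neither the all-positive nor the alternating-sign pattern, so H is indefinite: a saddle point.

saddle point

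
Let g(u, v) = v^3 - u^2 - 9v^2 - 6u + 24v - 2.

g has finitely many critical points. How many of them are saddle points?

1

g separates as a function of u plus a function of v, so ∇g=0 decouples.
∂g/∂u = -2(u + 3) = 0 at u ∈ {-3}; ∂g/∂v = 3(v - 4)(v - 2) = 0 at v ∈ {2, 4}.
The Hessian is diagonal: diag(g_uu, g_vv). Second derivatives: g_uu(-3)=-2; g_vv(2)=-6, g_vv(4)=6.
Saddle points occur where the two diagonal entries have opposite signs: (-3, 4). Count: 1.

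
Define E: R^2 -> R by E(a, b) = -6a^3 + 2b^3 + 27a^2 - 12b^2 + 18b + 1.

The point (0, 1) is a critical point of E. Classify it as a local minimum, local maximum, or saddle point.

saddle point

The mixed partial ∂²E/∂a∂b is 0, so the Hessian at any point is diag(E_aa, E_bb) = diag(18(-2a + 3), 12(b - 2)).
At (0, 1): H = diag(54, -12).
The eigenvalues have opposite signs, so H is indefinite: a saddle point.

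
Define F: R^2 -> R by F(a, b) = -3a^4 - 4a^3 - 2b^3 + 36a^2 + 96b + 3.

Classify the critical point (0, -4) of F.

local minimum

The mixed partial ∂²F/∂a∂b is 0, so the Hessian at any point is diag(F_aa, F_bb) = diag(12(-3a^2 - 2a + 6), -12b).
At (0, -4): H = diag(72, 48).
Both eigenvalues are positive, so H is positive definite: a local minimum.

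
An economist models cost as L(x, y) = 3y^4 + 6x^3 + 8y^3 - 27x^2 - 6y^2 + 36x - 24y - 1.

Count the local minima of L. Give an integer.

L separates as a function of x plus a function of y, so ∇L=0 decouples.
∂L/∂x = 18(x - 2)(x - 1) = 0 at x ∈ {1, 2}; ∂L/∂y = 12(y - 1)(y + 1)(y + 2) = 0 at y ∈ {-2, -1, 1}.
The Hessian is diagonal: diag(L_xx, L_yy). Second derivatives: L_xx(1)=-18, L_xx(2)=18; L_yy(-2)=36, L_yy(-1)=-24, L_yy(1)=72.
Local minima occur where both diagonal entries positive: (2, -2), (2, 1). Count: 2.

2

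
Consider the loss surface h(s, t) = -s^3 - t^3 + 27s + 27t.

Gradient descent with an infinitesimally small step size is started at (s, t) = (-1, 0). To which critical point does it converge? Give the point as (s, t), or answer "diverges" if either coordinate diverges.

(-3, -3)

h is separable, so gradient descent decouples: s follows -∂h/∂s, t follows -∂h/∂t.
∂h/∂s = -3(s - 3)(s + 3); at s=-1 this is 24, so s decreases.
∂h/∂t = -3(t - 3)(t + 3); at t=0 this is 27, so t decreases.
s converges to its nearest critical value -3 (a local min of the s-part); t converges to -3. The iterate converges to (-3, -3).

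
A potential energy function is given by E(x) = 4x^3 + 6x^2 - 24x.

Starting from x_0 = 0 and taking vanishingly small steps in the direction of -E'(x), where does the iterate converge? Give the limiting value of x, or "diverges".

1

E'(x) = 12(x - 1)(x + 2), so E'(0) = -24.
Gradient descent moves in the -E' direction, i.e. x is increasing.
The nearest critical point in that direction is x = 1, where E'' = 36 > 0 (a local minimum). The iterate converges there.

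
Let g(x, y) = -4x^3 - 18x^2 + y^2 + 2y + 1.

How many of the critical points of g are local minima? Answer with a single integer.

1

g separates as a function of x plus a function of y, so ∇g=0 decouples.
∂g/∂x = -12x(x + 3) = 0 at x ∈ {-3, 0}; ∂g/∂y = 2(y + 1) = 0 at y ∈ {-1}.
The Hessian is diagonal: diag(g_xx, g_yy). Second derivatives: g_xx(-3)=36, g_xx(0)=-36; g_yy(-1)=2.
Local minima occur where both diagonal entries positive: (-3, -1). Count: 1.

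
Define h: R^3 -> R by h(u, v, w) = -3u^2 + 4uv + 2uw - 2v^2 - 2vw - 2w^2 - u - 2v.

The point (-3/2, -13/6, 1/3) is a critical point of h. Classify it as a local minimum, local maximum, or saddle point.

local maximum

The Hessian is constant: H = [[-6, 4, 2], [4, -4, -2], [2, -2, -4]].
Leading principal minors: Δ₁ = -6, Δ₂ = 8, Δ₃ = -24.
The minors alternate sign starting negative (−, +, −), so H is negative definite: a local maximum.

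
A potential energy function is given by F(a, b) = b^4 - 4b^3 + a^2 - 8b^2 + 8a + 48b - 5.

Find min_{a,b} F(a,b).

F(a,b) separates as P(a) + Q(b) − 5, so its minimum is min P + min Q − 5.
P'(a) = 2a + 8 vanishes at a ∈ {-4}; Q'(b) = 4(b - 3)(b - 2)(b + 2) vanishes at b ∈ {-2, 2, 3}.
Local minima of P (where P''>0): P(-4)=-16. Local minima of Q: Q(-2)=-80, Q(3)=45.
So the global minimum of F is P(-4) + Q(-2) − 5 = -16 − 80 − 5 = -101, attained at (-4, -2).

-101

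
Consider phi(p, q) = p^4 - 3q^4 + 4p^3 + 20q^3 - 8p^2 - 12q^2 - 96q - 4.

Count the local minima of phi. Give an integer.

phi separates as a function of p plus a function of q, so ∇phi=0 decouples.
∂phi/∂p = 4p(p - 1)(p + 4) = 0 at p ∈ {-4, 0, 1}; ∂phi/∂q = -12(q - 4)(q - 2)(q + 1) = 0 at q ∈ {-1, 2, 4}.
The Hessian is diagonal: diag(phi_pp, phi_qq). Second derivatives: phi_pp(-4)=80, phi_pp(0)=-16, phi_pp(1)=20; phi_qq(-1)=-180, phi_qq(2)=72, phi_qq(4)=-120.
Local minima occur where both diagonal entries positive: (-4, 2), (1, 2). Count: 2.

2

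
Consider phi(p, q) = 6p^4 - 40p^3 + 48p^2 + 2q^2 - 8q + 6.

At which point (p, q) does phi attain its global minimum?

(4, 2)

phi(p,q) separates as A(p) + B(q) + 6, so its minimum is min A + min B + 6.
A'(p) = 24p(p - 4)(p - 1) vanishes at p ∈ {0, 1, 4}; B'(q) = 4q - 8 vanishes at q ∈ {2}.
Local minima of A (where A''>0): A(0)=0, A(4)=-256. Local minima of B: B(2)=-8.
So the global minimum of phi is A(4) + B(2) + 6 = -256 − 8 + 6 = -258, attained at (4, 2).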